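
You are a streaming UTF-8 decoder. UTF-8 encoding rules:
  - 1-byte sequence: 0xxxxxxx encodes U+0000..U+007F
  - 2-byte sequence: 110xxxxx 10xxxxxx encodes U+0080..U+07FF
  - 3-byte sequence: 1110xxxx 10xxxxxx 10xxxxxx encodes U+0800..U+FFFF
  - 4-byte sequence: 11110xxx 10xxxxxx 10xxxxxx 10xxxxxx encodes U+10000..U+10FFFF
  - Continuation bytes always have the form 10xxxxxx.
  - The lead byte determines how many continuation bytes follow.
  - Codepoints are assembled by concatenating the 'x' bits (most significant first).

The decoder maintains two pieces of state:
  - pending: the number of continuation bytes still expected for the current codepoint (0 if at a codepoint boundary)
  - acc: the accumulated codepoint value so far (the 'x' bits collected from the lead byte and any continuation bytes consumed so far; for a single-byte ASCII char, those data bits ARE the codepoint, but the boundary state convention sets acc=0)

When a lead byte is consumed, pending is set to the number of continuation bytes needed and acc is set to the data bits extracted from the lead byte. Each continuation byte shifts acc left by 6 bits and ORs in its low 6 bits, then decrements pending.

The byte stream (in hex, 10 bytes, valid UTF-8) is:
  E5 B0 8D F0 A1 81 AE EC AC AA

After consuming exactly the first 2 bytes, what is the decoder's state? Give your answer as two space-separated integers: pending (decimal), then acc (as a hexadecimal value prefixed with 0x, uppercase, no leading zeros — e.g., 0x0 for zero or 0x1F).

Answer: 1 0x170

Derivation:
Byte[0]=E5: 3-byte lead. pending=2, acc=0x5
Byte[1]=B0: continuation. acc=(acc<<6)|0x30=0x170, pending=1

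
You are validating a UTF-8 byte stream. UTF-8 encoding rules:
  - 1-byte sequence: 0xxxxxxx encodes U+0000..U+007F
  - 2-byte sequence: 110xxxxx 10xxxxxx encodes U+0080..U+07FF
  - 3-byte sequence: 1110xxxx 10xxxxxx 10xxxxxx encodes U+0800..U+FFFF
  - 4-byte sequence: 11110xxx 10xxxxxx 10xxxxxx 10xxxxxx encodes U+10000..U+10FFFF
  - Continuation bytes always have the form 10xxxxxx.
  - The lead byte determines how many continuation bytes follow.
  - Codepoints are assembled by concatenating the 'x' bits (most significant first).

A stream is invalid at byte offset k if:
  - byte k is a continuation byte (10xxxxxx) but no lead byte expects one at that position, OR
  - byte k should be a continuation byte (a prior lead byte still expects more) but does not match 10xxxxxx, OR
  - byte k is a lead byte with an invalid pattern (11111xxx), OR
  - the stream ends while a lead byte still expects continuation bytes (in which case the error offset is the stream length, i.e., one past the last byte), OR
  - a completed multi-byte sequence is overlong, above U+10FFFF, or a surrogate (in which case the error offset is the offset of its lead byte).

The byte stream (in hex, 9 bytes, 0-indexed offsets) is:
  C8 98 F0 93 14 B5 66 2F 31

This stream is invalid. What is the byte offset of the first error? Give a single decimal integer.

Byte[0]=C8: 2-byte lead, need 1 cont bytes. acc=0x8
Byte[1]=98: continuation. acc=(acc<<6)|0x18=0x218
Completed: cp=U+0218 (starts at byte 0)
Byte[2]=F0: 4-byte lead, need 3 cont bytes. acc=0x0
Byte[3]=93: continuation. acc=(acc<<6)|0x13=0x13
Byte[4]=14: expected 10xxxxxx continuation. INVALID

Answer: 4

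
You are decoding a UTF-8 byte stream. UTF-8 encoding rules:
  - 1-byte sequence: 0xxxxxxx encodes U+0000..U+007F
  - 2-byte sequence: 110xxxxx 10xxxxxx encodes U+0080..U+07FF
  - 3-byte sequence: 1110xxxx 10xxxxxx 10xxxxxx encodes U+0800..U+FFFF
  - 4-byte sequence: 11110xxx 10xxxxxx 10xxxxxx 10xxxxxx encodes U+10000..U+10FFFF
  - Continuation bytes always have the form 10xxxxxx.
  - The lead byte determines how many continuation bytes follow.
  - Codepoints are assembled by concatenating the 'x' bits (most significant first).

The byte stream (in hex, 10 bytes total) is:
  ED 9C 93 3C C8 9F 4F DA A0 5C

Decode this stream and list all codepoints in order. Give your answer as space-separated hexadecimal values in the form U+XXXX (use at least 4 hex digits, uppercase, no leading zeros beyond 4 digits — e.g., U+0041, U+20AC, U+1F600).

Answer: U+D713 U+003C U+021F U+004F U+06A0 U+005C

Derivation:
Byte[0]=ED: 3-byte lead, need 2 cont bytes. acc=0xD
Byte[1]=9C: continuation. acc=(acc<<6)|0x1C=0x35C
Byte[2]=93: continuation. acc=(acc<<6)|0x13=0xD713
Completed: cp=U+D713 (starts at byte 0)
Byte[3]=3C: 1-byte ASCII. cp=U+003C
Byte[4]=C8: 2-byte lead, need 1 cont bytes. acc=0x8
Byte[5]=9F: continuation. acc=(acc<<6)|0x1F=0x21F
Completed: cp=U+021F (starts at byte 4)
Byte[6]=4F: 1-byte ASCII. cp=U+004F
Byte[7]=DA: 2-byte lead, need 1 cont bytes. acc=0x1A
Byte[8]=A0: continuation. acc=(acc<<6)|0x20=0x6A0
Completed: cp=U+06A0 (starts at byte 7)
Byte[9]=5C: 1-byte ASCII. cp=U+005C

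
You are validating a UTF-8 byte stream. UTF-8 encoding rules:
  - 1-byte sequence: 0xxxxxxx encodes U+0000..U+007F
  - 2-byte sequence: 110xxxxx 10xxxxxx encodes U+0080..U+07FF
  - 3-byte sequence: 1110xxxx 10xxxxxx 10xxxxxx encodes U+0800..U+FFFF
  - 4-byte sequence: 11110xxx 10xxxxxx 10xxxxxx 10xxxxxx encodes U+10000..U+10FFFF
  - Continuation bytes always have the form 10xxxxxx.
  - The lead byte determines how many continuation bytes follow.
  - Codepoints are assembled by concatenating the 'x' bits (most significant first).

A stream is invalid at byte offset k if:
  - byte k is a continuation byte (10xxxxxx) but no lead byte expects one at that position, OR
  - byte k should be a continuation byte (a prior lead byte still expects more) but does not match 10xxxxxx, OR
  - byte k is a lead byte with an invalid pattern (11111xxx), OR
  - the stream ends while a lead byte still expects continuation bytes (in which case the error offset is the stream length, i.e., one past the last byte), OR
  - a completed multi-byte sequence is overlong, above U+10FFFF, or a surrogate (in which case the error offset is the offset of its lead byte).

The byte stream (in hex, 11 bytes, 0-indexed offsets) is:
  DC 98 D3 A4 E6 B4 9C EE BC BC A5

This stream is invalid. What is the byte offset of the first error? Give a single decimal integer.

Byte[0]=DC: 2-byte lead, need 1 cont bytes. acc=0x1C
Byte[1]=98: continuation. acc=(acc<<6)|0x18=0x718
Completed: cp=U+0718 (starts at byte 0)
Byte[2]=D3: 2-byte lead, need 1 cont bytes. acc=0x13
Byte[3]=A4: continuation. acc=(acc<<6)|0x24=0x4E4
Completed: cp=U+04E4 (starts at byte 2)
Byte[4]=E6: 3-byte lead, need 2 cont bytes. acc=0x6
Byte[5]=B4: continuation. acc=(acc<<6)|0x34=0x1B4
Byte[6]=9C: continuation. acc=(acc<<6)|0x1C=0x6D1C
Completed: cp=U+6D1C (starts at byte 4)
Byte[7]=EE: 3-byte lead, need 2 cont bytes. acc=0xE
Byte[8]=BC: continuation. acc=(acc<<6)|0x3C=0x3BC
Byte[9]=BC: continuation. acc=(acc<<6)|0x3C=0xEF3C
Completed: cp=U+EF3C (starts at byte 7)
Byte[10]=A5: INVALID lead byte (not 0xxx/110x/1110/11110)

Answer: 10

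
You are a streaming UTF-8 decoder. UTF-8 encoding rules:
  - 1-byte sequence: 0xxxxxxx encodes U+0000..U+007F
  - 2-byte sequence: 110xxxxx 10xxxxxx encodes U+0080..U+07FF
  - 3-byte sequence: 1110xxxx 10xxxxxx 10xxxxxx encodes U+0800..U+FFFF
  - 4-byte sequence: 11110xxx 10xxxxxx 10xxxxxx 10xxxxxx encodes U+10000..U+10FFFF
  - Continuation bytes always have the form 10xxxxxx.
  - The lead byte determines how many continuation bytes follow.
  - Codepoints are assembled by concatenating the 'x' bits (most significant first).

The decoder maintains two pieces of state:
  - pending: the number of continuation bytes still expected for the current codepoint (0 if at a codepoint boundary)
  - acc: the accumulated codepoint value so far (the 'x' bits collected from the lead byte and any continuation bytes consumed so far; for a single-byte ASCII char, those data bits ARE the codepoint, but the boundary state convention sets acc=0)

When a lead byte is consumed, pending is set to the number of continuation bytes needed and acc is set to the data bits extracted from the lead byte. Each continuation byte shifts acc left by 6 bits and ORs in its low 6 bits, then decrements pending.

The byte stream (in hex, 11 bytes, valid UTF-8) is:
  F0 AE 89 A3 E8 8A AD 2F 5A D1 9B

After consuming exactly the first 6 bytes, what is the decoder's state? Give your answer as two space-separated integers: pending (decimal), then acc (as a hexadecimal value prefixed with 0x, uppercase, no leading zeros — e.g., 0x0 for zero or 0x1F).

Byte[0]=F0: 4-byte lead. pending=3, acc=0x0
Byte[1]=AE: continuation. acc=(acc<<6)|0x2E=0x2E, pending=2
Byte[2]=89: continuation. acc=(acc<<6)|0x09=0xB89, pending=1
Byte[3]=A3: continuation. acc=(acc<<6)|0x23=0x2E263, pending=0
Byte[4]=E8: 3-byte lead. pending=2, acc=0x8
Byte[5]=8A: continuation. acc=(acc<<6)|0x0A=0x20A, pending=1

Answer: 1 0x20A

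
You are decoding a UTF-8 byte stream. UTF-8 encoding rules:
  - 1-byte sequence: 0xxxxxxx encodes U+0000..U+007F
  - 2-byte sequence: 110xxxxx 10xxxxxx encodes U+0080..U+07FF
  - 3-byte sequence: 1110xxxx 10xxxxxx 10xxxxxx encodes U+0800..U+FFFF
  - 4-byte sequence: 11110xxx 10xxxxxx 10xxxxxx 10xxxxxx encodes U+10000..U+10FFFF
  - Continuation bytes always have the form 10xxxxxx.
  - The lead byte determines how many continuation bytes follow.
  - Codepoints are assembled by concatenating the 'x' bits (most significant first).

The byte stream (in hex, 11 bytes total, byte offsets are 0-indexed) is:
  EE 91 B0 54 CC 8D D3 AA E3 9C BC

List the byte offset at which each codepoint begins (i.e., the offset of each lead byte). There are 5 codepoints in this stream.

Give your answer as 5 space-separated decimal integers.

Byte[0]=EE: 3-byte lead, need 2 cont bytes. acc=0xE
Byte[1]=91: continuation. acc=(acc<<6)|0x11=0x391
Byte[2]=B0: continuation. acc=(acc<<6)|0x30=0xE470
Completed: cp=U+E470 (starts at byte 0)
Byte[3]=54: 1-byte ASCII. cp=U+0054
Byte[4]=CC: 2-byte lead, need 1 cont bytes. acc=0xC
Byte[5]=8D: continuation. acc=(acc<<6)|0x0D=0x30D
Completed: cp=U+030D (starts at byte 4)
Byte[6]=D3: 2-byte lead, need 1 cont bytes. acc=0x13
Byte[7]=AA: continuation. acc=(acc<<6)|0x2A=0x4EA
Completed: cp=U+04EA (starts at byte 6)
Byte[8]=E3: 3-byte lead, need 2 cont bytes. acc=0x3
Byte[9]=9C: continuation. acc=(acc<<6)|0x1C=0xDC
Byte[10]=BC: continuation. acc=(acc<<6)|0x3C=0x373C
Completed: cp=U+373C (starts at byte 8)

Answer: 0 3 4 6 8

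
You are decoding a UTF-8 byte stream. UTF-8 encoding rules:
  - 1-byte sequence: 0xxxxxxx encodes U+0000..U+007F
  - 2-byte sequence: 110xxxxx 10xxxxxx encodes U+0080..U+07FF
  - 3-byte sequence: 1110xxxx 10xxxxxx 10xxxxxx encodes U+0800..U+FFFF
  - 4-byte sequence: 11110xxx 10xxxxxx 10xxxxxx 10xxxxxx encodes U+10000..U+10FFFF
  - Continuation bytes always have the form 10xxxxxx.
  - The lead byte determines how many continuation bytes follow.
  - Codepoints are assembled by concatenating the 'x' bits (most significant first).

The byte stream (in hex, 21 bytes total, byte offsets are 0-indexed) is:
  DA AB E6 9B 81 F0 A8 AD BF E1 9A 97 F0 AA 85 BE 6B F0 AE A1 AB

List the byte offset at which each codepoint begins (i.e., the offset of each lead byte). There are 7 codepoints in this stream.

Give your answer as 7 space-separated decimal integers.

Byte[0]=DA: 2-byte lead, need 1 cont bytes. acc=0x1A
Byte[1]=AB: continuation. acc=(acc<<6)|0x2B=0x6AB
Completed: cp=U+06AB (starts at byte 0)
Byte[2]=E6: 3-byte lead, need 2 cont bytes. acc=0x6
Byte[3]=9B: continuation. acc=(acc<<6)|0x1B=0x19B
Byte[4]=81: continuation. acc=(acc<<6)|0x01=0x66C1
Completed: cp=U+66C1 (starts at byte 2)
Byte[5]=F0: 4-byte lead, need 3 cont bytes. acc=0x0
Byte[6]=A8: continuation. acc=(acc<<6)|0x28=0x28
Byte[7]=AD: continuation. acc=(acc<<6)|0x2D=0xA2D
Byte[8]=BF: continuation. acc=(acc<<6)|0x3F=0x28B7F
Completed: cp=U+28B7F (starts at byte 5)
Byte[9]=E1: 3-byte lead, need 2 cont bytes. acc=0x1
Byte[10]=9A: continuation. acc=(acc<<6)|0x1A=0x5A
Byte[11]=97: continuation. acc=(acc<<6)|0x17=0x1697
Completed: cp=U+1697 (starts at byte 9)
Byte[12]=F0: 4-byte lead, need 3 cont bytes. acc=0x0
Byte[13]=AA: continuation. acc=(acc<<6)|0x2A=0x2A
Byte[14]=85: continuation. acc=(acc<<6)|0x05=0xA85
Byte[15]=BE: continuation. acc=(acc<<6)|0x3E=0x2A17E
Completed: cp=U+2A17E (starts at byte 12)
Byte[16]=6B: 1-byte ASCII. cp=U+006B
Byte[17]=F0: 4-byte lead, need 3 cont bytes. acc=0x0
Byte[18]=AE: continuation. acc=(acc<<6)|0x2E=0x2E
Byte[19]=A1: continuation. acc=(acc<<6)|0x21=0xBA1
Byte[20]=AB: continuation. acc=(acc<<6)|0x2B=0x2E86B
Completed: cp=U+2E86B (starts at byte 17)

Answer: 0 2 5 9 12 16 17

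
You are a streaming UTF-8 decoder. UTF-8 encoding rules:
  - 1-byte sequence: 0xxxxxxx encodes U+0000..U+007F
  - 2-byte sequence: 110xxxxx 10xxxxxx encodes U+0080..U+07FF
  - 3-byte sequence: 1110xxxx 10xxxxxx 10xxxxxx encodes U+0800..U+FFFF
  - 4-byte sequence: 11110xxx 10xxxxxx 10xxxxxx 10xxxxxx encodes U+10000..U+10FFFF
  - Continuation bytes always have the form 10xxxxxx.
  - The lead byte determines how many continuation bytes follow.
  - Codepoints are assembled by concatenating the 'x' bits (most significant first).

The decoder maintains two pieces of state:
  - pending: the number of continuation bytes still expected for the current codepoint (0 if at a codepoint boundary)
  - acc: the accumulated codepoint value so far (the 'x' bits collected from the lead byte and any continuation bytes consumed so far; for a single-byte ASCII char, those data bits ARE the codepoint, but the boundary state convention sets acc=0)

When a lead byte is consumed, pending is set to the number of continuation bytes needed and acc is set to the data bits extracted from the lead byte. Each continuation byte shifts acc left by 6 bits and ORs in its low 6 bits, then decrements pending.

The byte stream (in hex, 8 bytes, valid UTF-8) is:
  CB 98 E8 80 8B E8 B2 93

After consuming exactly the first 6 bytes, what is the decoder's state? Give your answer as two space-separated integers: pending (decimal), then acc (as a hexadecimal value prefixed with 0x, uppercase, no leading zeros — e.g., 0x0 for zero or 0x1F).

Answer: 2 0x8

Derivation:
Byte[0]=CB: 2-byte lead. pending=1, acc=0xB
Byte[1]=98: continuation. acc=(acc<<6)|0x18=0x2D8, pending=0
Byte[2]=E8: 3-byte lead. pending=2, acc=0x8
Byte[3]=80: continuation. acc=(acc<<6)|0x00=0x200, pending=1
Byte[4]=8B: continuation. acc=(acc<<6)|0x0B=0x800B, pending=0
Byte[5]=E8: 3-byte lead. pending=2, acc=0x8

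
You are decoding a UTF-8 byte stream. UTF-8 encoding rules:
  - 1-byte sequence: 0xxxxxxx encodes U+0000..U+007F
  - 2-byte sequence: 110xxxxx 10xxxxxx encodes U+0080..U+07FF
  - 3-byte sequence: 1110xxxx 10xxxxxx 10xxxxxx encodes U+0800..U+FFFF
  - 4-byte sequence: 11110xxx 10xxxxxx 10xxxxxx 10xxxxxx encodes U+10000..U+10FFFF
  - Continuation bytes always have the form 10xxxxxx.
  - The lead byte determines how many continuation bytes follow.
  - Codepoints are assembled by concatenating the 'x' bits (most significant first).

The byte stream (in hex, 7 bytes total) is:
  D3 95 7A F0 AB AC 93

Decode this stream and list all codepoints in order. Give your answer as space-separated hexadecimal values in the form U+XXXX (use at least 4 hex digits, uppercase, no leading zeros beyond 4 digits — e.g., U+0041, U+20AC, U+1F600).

Byte[0]=D3: 2-byte lead, need 1 cont bytes. acc=0x13
Byte[1]=95: continuation. acc=(acc<<6)|0x15=0x4D5
Completed: cp=U+04D5 (starts at byte 0)
Byte[2]=7A: 1-byte ASCII. cp=U+007A
Byte[3]=F0: 4-byte lead, need 3 cont bytes. acc=0x0
Byte[4]=AB: continuation. acc=(acc<<6)|0x2B=0x2B
Byte[5]=AC: continuation. acc=(acc<<6)|0x2C=0xAEC
Byte[6]=93: continuation. acc=(acc<<6)|0x13=0x2BB13
Completed: cp=U+2BB13 (starts at byte 3)

Answer: U+04D5 U+007A U+2BB13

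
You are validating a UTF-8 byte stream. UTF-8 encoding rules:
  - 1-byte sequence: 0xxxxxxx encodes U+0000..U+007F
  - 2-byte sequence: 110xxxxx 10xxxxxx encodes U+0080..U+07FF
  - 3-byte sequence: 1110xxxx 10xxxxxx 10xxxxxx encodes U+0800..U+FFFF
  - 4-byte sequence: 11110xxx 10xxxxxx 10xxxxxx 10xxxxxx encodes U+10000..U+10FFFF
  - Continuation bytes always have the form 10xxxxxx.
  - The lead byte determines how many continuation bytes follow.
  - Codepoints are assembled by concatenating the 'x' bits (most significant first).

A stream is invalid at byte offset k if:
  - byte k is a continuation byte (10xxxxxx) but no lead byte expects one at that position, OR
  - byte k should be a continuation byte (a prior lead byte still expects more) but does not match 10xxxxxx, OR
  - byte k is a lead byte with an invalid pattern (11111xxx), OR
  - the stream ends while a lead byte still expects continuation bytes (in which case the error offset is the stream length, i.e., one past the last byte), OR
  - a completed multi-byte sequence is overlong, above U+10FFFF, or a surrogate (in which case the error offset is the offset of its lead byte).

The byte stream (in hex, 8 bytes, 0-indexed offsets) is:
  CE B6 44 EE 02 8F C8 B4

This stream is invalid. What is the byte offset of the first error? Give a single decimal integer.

Byte[0]=CE: 2-byte lead, need 1 cont bytes. acc=0xE
Byte[1]=B6: continuation. acc=(acc<<6)|0x36=0x3B6
Completed: cp=U+03B6 (starts at byte 0)
Byte[2]=44: 1-byte ASCII. cp=U+0044
Byte[3]=EE: 3-byte lead, need 2 cont bytes. acc=0xE
Byte[4]=02: expected 10xxxxxx continuation. INVALID

Answer: 4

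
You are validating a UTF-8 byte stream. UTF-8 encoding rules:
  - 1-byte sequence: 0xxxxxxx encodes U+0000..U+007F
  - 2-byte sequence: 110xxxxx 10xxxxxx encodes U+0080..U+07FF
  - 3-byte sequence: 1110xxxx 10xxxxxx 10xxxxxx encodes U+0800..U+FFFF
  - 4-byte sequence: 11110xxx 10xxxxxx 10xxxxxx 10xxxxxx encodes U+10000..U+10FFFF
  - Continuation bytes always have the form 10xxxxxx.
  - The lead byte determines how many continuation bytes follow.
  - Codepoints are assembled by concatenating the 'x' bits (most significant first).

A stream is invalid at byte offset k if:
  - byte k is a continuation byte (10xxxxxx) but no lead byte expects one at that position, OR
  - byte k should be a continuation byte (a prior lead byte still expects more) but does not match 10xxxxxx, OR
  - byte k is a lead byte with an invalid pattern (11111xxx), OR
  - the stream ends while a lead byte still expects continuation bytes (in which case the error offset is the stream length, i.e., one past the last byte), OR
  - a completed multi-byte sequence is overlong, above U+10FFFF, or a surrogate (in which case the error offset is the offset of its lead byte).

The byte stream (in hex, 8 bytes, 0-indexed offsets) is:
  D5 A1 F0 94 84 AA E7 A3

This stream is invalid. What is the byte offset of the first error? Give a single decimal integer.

Byte[0]=D5: 2-byte lead, need 1 cont bytes. acc=0x15
Byte[1]=A1: continuation. acc=(acc<<6)|0x21=0x561
Completed: cp=U+0561 (starts at byte 0)
Byte[2]=F0: 4-byte lead, need 3 cont bytes. acc=0x0
Byte[3]=94: continuation. acc=(acc<<6)|0x14=0x14
Byte[4]=84: continuation. acc=(acc<<6)|0x04=0x504
Byte[5]=AA: continuation. acc=(acc<<6)|0x2A=0x1412A
Completed: cp=U+1412A (starts at byte 2)
Byte[6]=E7: 3-byte lead, need 2 cont bytes. acc=0x7
Byte[7]=A3: continuation. acc=(acc<<6)|0x23=0x1E3
Byte[8]: stream ended, expected continuation. INVALID

Answer: 8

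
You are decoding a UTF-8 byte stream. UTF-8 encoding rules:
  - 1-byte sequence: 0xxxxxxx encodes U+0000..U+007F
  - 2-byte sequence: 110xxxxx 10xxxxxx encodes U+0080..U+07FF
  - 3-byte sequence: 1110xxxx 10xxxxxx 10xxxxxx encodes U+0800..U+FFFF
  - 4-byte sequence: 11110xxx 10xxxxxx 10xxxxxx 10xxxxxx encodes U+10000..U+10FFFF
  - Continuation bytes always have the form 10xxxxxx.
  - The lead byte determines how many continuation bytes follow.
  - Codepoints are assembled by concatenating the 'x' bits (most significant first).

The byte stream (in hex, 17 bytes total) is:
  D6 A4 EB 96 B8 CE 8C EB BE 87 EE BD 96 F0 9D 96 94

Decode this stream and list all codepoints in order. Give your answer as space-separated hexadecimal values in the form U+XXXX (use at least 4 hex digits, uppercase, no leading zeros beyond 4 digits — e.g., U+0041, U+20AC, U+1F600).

Answer: U+05A4 U+B5B8 U+038C U+BF87 U+EF56 U+1D594

Derivation:
Byte[0]=D6: 2-byte lead, need 1 cont bytes. acc=0x16
Byte[1]=A4: continuation. acc=(acc<<6)|0x24=0x5A4
Completed: cp=U+05A4 (starts at byte 0)
Byte[2]=EB: 3-byte lead, need 2 cont bytes. acc=0xB
Byte[3]=96: continuation. acc=(acc<<6)|0x16=0x2D6
Byte[4]=B8: continuation. acc=(acc<<6)|0x38=0xB5B8
Completed: cp=U+B5B8 (starts at byte 2)
Byte[5]=CE: 2-byte lead, need 1 cont bytes. acc=0xE
Byte[6]=8C: continuation. acc=(acc<<6)|0x0C=0x38C
Completed: cp=U+038C (starts at byte 5)
Byte[7]=EB: 3-byte lead, need 2 cont bytes. acc=0xB
Byte[8]=BE: continuation. acc=(acc<<6)|0x3E=0x2FE
Byte[9]=87: continuation. acc=(acc<<6)|0x07=0xBF87
Completed: cp=U+BF87 (starts at byte 7)
Byte[10]=EE: 3-byte lead, need 2 cont bytes. acc=0xE
Byte[11]=BD: continuation. acc=(acc<<6)|0x3D=0x3BD
Byte[12]=96: continuation. acc=(acc<<6)|0x16=0xEF56
Completed: cp=U+EF56 (starts at byte 10)
Byte[13]=F0: 4-byte lead, need 3 cont bytes. acc=0x0
Byte[14]=9D: continuation. acc=(acc<<6)|0x1D=0x1D
Byte[15]=96: continuation. acc=(acc<<6)|0x16=0x756
Byte[16]=94: continuation. acc=(acc<<6)|0x14=0x1D594
Completed: cp=U+1D594 (starts at byte 13)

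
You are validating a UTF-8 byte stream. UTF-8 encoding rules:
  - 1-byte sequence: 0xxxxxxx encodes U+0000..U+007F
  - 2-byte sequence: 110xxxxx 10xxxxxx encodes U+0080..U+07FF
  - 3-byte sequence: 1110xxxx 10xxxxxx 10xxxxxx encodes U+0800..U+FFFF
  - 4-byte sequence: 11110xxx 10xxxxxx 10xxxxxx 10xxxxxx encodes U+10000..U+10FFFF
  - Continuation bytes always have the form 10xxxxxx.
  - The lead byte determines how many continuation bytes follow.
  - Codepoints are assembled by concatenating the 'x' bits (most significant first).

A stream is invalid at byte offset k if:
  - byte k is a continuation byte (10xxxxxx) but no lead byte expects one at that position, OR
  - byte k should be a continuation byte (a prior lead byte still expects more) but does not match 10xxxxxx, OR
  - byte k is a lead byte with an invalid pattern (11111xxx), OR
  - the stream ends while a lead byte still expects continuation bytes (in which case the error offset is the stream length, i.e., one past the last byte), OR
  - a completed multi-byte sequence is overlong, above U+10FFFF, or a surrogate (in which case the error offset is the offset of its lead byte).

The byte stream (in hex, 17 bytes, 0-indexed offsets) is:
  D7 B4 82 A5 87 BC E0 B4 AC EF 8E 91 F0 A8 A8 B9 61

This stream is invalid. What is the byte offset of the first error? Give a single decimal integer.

Answer: 2

Derivation:
Byte[0]=D7: 2-byte lead, need 1 cont bytes. acc=0x17
Byte[1]=B4: continuation. acc=(acc<<6)|0x34=0x5F4
Completed: cp=U+05F4 (starts at byte 0)
Byte[2]=82: INVALID lead byte (not 0xxx/110x/1110/11110)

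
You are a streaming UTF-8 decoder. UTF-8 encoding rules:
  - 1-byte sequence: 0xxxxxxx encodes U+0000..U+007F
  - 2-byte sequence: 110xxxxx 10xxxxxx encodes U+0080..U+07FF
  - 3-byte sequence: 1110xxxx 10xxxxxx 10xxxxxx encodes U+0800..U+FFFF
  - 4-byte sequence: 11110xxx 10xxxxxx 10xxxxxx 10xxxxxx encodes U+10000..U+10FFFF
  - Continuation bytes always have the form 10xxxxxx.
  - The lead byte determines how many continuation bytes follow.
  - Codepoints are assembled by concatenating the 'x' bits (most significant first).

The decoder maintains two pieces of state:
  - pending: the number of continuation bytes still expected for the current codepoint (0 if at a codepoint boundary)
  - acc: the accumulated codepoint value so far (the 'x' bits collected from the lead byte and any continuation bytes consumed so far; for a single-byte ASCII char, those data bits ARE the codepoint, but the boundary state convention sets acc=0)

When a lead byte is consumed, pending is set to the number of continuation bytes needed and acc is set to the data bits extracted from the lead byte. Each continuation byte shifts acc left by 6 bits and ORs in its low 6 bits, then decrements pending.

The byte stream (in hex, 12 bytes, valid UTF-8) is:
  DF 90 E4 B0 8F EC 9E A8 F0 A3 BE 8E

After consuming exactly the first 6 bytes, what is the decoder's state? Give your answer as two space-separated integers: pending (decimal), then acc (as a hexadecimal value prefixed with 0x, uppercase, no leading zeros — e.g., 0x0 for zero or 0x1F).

Byte[0]=DF: 2-byte lead. pending=1, acc=0x1F
Byte[1]=90: continuation. acc=(acc<<6)|0x10=0x7D0, pending=0
Byte[2]=E4: 3-byte lead. pending=2, acc=0x4
Byte[3]=B0: continuation. acc=(acc<<6)|0x30=0x130, pending=1
Byte[4]=8F: continuation. acc=(acc<<6)|0x0F=0x4C0F, pending=0
Byte[5]=EC: 3-byte lead. pending=2, acc=0xC

Answer: 2 0xC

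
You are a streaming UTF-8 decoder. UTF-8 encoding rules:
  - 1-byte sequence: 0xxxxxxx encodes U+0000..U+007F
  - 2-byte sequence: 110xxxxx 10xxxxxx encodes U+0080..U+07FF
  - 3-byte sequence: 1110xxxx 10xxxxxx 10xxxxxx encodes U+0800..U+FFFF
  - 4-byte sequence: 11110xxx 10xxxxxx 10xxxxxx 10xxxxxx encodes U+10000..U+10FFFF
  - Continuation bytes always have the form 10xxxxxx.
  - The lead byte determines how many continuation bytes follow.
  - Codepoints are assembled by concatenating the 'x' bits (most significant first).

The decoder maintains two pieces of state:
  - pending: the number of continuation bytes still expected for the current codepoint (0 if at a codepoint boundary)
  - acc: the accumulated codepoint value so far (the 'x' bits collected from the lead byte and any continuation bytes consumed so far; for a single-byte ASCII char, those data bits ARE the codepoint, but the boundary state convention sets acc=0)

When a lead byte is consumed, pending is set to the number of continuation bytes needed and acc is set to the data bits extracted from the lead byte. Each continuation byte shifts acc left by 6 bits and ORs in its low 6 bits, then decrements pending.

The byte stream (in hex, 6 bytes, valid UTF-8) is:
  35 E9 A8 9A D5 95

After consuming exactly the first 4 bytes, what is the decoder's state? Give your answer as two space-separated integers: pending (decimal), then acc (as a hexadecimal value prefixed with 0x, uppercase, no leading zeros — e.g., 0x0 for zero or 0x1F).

Byte[0]=35: 1-byte. pending=0, acc=0x0
Byte[1]=E9: 3-byte lead. pending=2, acc=0x9
Byte[2]=A8: continuation. acc=(acc<<6)|0x28=0x268, pending=1
Byte[3]=9A: continuation. acc=(acc<<6)|0x1A=0x9A1A, pending=0

Answer: 0 0x9A1A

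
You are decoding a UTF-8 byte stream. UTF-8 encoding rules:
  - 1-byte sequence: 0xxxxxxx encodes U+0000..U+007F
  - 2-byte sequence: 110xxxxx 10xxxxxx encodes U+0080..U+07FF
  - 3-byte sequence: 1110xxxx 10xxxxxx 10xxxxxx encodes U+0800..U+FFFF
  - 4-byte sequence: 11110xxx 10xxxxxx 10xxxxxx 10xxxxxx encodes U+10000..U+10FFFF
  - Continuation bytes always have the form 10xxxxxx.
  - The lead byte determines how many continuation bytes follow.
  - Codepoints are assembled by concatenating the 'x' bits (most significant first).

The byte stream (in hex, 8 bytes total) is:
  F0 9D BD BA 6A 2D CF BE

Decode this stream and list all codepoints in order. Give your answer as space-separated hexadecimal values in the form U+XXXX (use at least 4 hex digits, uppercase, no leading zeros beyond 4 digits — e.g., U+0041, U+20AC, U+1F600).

Byte[0]=F0: 4-byte lead, need 3 cont bytes. acc=0x0
Byte[1]=9D: continuation. acc=(acc<<6)|0x1D=0x1D
Byte[2]=BD: continuation. acc=(acc<<6)|0x3D=0x77D
Byte[3]=BA: continuation. acc=(acc<<6)|0x3A=0x1DF7A
Completed: cp=U+1DF7A (starts at byte 0)
Byte[4]=6A: 1-byte ASCII. cp=U+006A
Byte[5]=2D: 1-byte ASCII. cp=U+002D
Byte[6]=CF: 2-byte lead, need 1 cont bytes. acc=0xF
Byte[7]=BE: continuation. acc=(acc<<6)|0x3E=0x3FE
Completed: cp=U+03FE (starts at byte 6)

Answer: U+1DF7A U+006A U+002D U+03FE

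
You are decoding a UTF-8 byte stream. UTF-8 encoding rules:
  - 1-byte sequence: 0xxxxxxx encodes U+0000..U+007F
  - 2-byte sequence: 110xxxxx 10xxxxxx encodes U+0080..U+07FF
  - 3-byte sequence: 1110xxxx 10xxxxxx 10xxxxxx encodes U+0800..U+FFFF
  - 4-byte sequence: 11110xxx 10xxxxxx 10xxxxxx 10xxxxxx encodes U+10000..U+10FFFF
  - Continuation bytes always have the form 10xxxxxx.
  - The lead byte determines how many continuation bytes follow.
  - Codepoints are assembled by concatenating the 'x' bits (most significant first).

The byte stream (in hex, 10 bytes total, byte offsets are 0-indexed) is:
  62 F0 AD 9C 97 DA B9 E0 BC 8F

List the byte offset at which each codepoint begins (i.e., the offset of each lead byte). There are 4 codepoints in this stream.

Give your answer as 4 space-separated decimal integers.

Answer: 0 1 5 7

Derivation:
Byte[0]=62: 1-byte ASCII. cp=U+0062
Byte[1]=F0: 4-byte lead, need 3 cont bytes. acc=0x0
Byte[2]=AD: continuation. acc=(acc<<6)|0x2D=0x2D
Byte[3]=9C: continuation. acc=(acc<<6)|0x1C=0xB5C
Byte[4]=97: continuation. acc=(acc<<6)|0x17=0x2D717
Completed: cp=U+2D717 (starts at byte 1)
Byte[5]=DA: 2-byte lead, need 1 cont bytes. acc=0x1A
Byte[6]=B9: continuation. acc=(acc<<6)|0x39=0x6B9
Completed: cp=U+06B9 (starts at byte 5)
Byte[7]=E0: 3-byte lead, need 2 cont bytes. acc=0x0
Byte[8]=BC: continuation. acc=(acc<<6)|0x3C=0x3C
Byte[9]=8F: continuation. acc=(acc<<6)|0x0F=0xF0F
Completed: cp=U+0F0F (starts at byte 7)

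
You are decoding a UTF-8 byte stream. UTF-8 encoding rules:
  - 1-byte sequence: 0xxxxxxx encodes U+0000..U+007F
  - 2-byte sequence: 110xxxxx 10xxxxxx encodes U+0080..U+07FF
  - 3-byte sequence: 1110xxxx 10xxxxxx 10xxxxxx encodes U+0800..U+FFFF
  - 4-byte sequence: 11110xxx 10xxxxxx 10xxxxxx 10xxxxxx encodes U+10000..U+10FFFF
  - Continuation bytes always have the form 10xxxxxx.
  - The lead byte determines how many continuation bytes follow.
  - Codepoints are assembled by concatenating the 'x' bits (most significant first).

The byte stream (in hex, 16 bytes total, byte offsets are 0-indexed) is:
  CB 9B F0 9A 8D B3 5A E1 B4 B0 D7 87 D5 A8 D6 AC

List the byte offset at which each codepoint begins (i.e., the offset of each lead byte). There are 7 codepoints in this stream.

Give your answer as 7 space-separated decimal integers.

Answer: 0 2 6 7 10 12 14

Derivation:
Byte[0]=CB: 2-byte lead, need 1 cont bytes. acc=0xB
Byte[1]=9B: continuation. acc=(acc<<6)|0x1B=0x2DB
Completed: cp=U+02DB (starts at byte 0)
Byte[2]=F0: 4-byte lead, need 3 cont bytes. acc=0x0
Byte[3]=9A: continuation. acc=(acc<<6)|0x1A=0x1A
Byte[4]=8D: continuation. acc=(acc<<6)|0x0D=0x68D
Byte[5]=B3: continuation. acc=(acc<<6)|0x33=0x1A373
Completed: cp=U+1A373 (starts at byte 2)
Byte[6]=5A: 1-byte ASCII. cp=U+005A
Byte[7]=E1: 3-byte lead, need 2 cont bytes. acc=0x1
Byte[8]=B4: continuation. acc=(acc<<6)|0x34=0x74
Byte[9]=B0: continuation. acc=(acc<<6)|0x30=0x1D30
Completed: cp=U+1D30 (starts at byte 7)
Byte[10]=D7: 2-byte lead, need 1 cont bytes. acc=0x17
Byte[11]=87: continuation. acc=(acc<<6)|0x07=0x5C7
Completed: cp=U+05C7 (starts at byte 10)
Byte[12]=D5: 2-byte lead, need 1 cont bytes. acc=0x15
Byte[13]=A8: continuation. acc=(acc<<6)|0x28=0x568
Completed: cp=U+0568 (starts at byte 12)
Byte[14]=D6: 2-byte lead, need 1 cont bytes. acc=0x16
Byte[15]=AC: continuation. acc=(acc<<6)|0x2C=0x5AC
Completed: cp=U+05AC (starts at byte 14)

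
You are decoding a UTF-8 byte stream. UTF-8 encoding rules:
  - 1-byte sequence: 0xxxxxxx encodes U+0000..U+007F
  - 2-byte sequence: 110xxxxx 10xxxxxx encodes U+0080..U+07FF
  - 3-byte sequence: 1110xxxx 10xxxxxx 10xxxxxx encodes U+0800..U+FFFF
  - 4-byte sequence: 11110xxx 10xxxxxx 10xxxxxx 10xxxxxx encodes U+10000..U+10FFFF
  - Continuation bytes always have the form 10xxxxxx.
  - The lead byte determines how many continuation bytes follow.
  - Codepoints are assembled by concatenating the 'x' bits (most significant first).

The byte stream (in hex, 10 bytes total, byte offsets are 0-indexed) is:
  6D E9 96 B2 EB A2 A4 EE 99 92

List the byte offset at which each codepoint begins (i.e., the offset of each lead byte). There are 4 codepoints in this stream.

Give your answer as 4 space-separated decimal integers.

Answer: 0 1 4 7

Derivation:
Byte[0]=6D: 1-byte ASCII. cp=U+006D
Byte[1]=E9: 3-byte lead, need 2 cont bytes. acc=0x9
Byte[2]=96: continuation. acc=(acc<<6)|0x16=0x256
Byte[3]=B2: continuation. acc=(acc<<6)|0x32=0x95B2
Completed: cp=U+95B2 (starts at byte 1)
Byte[4]=EB: 3-byte lead, need 2 cont bytes. acc=0xB
Byte[5]=A2: continuation. acc=(acc<<6)|0x22=0x2E2
Byte[6]=A4: continuation. acc=(acc<<6)|0x24=0xB8A4
Completed: cp=U+B8A4 (starts at byte 4)
Byte[7]=EE: 3-byte lead, need 2 cont bytes. acc=0xE
Byte[8]=99: continuation. acc=(acc<<6)|0x19=0x399
Byte[9]=92: continuation. acc=(acc<<6)|0x12=0xE652
Completed: cp=U+E652 (starts at byte 7)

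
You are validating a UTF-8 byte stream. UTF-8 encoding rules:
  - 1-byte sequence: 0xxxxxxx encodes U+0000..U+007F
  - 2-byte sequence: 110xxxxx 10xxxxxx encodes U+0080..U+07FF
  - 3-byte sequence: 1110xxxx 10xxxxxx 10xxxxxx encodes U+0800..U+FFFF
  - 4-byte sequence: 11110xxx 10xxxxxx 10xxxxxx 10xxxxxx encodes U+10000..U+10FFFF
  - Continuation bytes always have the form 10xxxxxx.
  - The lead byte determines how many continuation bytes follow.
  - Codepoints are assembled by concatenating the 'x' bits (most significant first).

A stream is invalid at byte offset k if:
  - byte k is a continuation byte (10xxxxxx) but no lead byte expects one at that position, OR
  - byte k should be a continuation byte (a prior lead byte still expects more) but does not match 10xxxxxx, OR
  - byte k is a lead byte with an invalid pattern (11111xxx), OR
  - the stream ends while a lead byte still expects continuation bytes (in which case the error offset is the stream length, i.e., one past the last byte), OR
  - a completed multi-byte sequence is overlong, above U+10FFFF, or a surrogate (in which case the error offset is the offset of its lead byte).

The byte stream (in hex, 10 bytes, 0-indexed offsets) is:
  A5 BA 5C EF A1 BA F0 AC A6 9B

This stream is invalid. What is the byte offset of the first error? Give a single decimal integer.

Byte[0]=A5: INVALID lead byte (not 0xxx/110x/1110/11110)

Answer: 0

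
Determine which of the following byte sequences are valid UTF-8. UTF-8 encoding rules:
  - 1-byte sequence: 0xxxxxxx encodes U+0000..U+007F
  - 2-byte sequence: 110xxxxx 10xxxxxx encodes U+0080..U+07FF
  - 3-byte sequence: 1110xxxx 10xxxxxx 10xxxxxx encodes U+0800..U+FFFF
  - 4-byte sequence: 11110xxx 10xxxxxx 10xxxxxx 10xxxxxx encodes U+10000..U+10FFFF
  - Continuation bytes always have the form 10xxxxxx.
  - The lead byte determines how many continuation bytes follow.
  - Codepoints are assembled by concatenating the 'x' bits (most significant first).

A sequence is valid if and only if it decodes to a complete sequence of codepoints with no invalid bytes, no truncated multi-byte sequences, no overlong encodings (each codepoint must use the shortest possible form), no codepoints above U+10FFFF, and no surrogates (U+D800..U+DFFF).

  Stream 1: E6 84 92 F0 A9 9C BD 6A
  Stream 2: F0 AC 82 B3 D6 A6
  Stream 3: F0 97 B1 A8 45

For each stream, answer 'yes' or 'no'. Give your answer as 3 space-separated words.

Stream 1: decodes cleanly. VALID
Stream 2: decodes cleanly. VALID
Stream 3: decodes cleanly. VALID

Answer: yes yes yes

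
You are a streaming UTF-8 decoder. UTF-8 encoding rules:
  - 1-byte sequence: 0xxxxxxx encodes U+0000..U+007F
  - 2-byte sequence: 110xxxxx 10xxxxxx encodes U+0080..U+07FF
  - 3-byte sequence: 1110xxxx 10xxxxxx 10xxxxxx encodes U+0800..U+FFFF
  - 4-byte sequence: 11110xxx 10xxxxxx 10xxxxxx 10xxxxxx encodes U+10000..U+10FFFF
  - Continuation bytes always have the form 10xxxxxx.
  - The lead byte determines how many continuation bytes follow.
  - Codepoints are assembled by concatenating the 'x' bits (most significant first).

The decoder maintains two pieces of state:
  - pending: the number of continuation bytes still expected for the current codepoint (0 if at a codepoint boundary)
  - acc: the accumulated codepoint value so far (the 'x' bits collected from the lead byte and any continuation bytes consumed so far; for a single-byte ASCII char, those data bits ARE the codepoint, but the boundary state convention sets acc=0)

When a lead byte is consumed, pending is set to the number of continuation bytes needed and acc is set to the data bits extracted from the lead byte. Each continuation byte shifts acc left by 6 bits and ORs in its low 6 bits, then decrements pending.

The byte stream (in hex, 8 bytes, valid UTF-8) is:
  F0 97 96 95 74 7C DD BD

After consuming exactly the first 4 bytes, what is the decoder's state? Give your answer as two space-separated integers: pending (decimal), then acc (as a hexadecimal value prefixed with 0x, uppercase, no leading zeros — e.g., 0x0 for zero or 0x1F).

Answer: 0 0x17595

Derivation:
Byte[0]=F0: 4-byte lead. pending=3, acc=0x0
Byte[1]=97: continuation. acc=(acc<<6)|0x17=0x17, pending=2
Byte[2]=96: continuation. acc=(acc<<6)|0x16=0x5D6, pending=1
Byte[3]=95: continuation. acc=(acc<<6)|0x15=0x17595, pending=0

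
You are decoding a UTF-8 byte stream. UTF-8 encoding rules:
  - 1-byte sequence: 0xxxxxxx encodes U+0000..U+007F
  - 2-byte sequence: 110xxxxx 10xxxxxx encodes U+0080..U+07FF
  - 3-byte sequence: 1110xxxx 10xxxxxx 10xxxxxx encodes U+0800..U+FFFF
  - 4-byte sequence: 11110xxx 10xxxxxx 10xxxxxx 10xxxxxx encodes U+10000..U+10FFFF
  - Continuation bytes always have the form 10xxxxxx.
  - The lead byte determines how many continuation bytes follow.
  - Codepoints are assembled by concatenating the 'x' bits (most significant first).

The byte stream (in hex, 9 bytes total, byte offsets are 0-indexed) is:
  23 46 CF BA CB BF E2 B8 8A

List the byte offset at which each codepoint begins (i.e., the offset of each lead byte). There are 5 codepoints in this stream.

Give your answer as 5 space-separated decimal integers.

Byte[0]=23: 1-byte ASCII. cp=U+0023
Byte[1]=46: 1-byte ASCII. cp=U+0046
Byte[2]=CF: 2-byte lead, need 1 cont bytes. acc=0xF
Byte[3]=BA: continuation. acc=(acc<<6)|0x3A=0x3FA
Completed: cp=U+03FA (starts at byte 2)
Byte[4]=CB: 2-byte lead, need 1 cont bytes. acc=0xB
Byte[5]=BF: continuation. acc=(acc<<6)|0x3F=0x2FF
Completed: cp=U+02FF (starts at byte 4)
Byte[6]=E2: 3-byte lead, need 2 cont bytes. acc=0x2
Byte[7]=B8: continuation. acc=(acc<<6)|0x38=0xB8
Byte[8]=8A: continuation. acc=(acc<<6)|0x0A=0x2E0A
Completed: cp=U+2E0A (starts at byte 6)

Answer: 0 1 2 4 6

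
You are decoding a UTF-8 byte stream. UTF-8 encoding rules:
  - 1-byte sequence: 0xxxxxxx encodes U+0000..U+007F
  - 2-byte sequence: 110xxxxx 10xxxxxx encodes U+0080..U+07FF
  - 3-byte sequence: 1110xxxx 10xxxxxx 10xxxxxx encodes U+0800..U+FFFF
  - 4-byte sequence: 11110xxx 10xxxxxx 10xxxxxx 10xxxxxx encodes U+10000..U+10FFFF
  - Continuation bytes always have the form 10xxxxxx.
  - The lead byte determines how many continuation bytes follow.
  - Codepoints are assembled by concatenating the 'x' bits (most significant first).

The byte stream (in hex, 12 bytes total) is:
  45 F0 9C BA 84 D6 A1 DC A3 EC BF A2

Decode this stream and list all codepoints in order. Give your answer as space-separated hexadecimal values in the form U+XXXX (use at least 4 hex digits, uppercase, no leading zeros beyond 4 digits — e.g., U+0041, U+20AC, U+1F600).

Byte[0]=45: 1-byte ASCII. cp=U+0045
Byte[1]=F0: 4-byte lead, need 3 cont bytes. acc=0x0
Byte[2]=9C: continuation. acc=(acc<<6)|0x1C=0x1C
Byte[3]=BA: continuation. acc=(acc<<6)|0x3A=0x73A
Byte[4]=84: continuation. acc=(acc<<6)|0x04=0x1CE84
Completed: cp=U+1CE84 (starts at byte 1)
Byte[5]=D6: 2-byte lead, need 1 cont bytes. acc=0x16
Byte[6]=A1: continuation. acc=(acc<<6)|0x21=0x5A1
Completed: cp=U+05A1 (starts at byte 5)
Byte[7]=DC: 2-byte lead, need 1 cont bytes. acc=0x1C
Byte[8]=A3: continuation. acc=(acc<<6)|0x23=0x723
Completed: cp=U+0723 (starts at byte 7)
Byte[9]=EC: 3-byte lead, need 2 cont bytes. acc=0xC
Byte[10]=BF: continuation. acc=(acc<<6)|0x3F=0x33F
Byte[11]=A2: continuation. acc=(acc<<6)|0x22=0xCFE2
Completed: cp=U+CFE2 (starts at byte 9)

Answer: U+0045 U+1CE84 U+05A1 U+0723 U+CFE2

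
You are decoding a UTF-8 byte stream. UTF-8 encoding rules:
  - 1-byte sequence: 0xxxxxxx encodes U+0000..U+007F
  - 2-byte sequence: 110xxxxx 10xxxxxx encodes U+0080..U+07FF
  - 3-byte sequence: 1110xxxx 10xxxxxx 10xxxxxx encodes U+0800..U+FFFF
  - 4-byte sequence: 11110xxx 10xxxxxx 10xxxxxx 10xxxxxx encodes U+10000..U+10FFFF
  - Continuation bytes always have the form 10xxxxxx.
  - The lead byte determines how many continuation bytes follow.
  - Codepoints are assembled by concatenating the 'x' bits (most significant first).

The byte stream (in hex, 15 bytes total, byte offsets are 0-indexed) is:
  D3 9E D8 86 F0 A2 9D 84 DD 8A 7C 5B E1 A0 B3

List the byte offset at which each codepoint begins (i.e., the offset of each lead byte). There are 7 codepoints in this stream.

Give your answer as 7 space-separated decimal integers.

Answer: 0 2 4 8 10 11 12

Derivation:
Byte[0]=D3: 2-byte lead, need 1 cont bytes. acc=0x13
Byte[1]=9E: continuation. acc=(acc<<6)|0x1E=0x4DE
Completed: cp=U+04DE (starts at byte 0)
Byte[2]=D8: 2-byte lead, need 1 cont bytes. acc=0x18
Byte[3]=86: continuation. acc=(acc<<6)|0x06=0x606
Completed: cp=U+0606 (starts at byte 2)
Byte[4]=F0: 4-byte lead, need 3 cont bytes. acc=0x0
Byte[5]=A2: continuation. acc=(acc<<6)|0x22=0x22
Byte[6]=9D: continuation. acc=(acc<<6)|0x1D=0x89D
Byte[7]=84: continuation. acc=(acc<<6)|0x04=0x22744
Completed: cp=U+22744 (starts at byte 4)
Byte[8]=DD: 2-byte lead, need 1 cont bytes. acc=0x1D
Byte[9]=8A: continuation. acc=(acc<<6)|0x0A=0x74A
Completed: cp=U+074A (starts at byte 8)
Byte[10]=7C: 1-byte ASCII. cp=U+007C
Byte[11]=5B: 1-byte ASCII. cp=U+005B
Byte[12]=E1: 3-byte lead, need 2 cont bytes. acc=0x1
Byte[13]=A0: continuation. acc=(acc<<6)|0x20=0x60
Byte[14]=B3: continuation. acc=(acc<<6)|0x33=0x1833
Completed: cp=U+1833 (starts at byte 12)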